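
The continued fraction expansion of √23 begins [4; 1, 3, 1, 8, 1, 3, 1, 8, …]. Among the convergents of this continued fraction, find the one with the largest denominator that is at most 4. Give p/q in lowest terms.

List convergents until the denominator exceeds the bound:
a_0 = 4: 4/1  (≤ bound)
a_1 = 1: 5/1  (≤ bound)
a_2 = 3: 19/4  (≤ bound)
a_3 = 1: 24/5  (> 4, stop)

19/4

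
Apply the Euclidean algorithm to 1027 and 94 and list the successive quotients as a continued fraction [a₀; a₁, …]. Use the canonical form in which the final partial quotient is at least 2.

[10; 1, 12, 2, 3]

1027 = 10·94 + 87, so a_0 = 10
94 = 1·87 + 7, so a_1 = 1
87 = 12·7 + 3, so a_2 = 12
7 = 2·3 + 1, so a_3 = 2
3 = 3·1 + 0, so a_4 = 3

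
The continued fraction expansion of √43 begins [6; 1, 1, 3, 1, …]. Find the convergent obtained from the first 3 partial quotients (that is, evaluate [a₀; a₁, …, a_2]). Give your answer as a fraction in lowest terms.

Compute successive convergents:
a_0 = 6: 6/1
a_1 = 1: 7/1
a_2 = 1: 13/2

13/2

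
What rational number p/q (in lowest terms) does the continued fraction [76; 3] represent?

229/3

Work from the innermost term outward:
Start with 3.
76 + 1/(3/1) = 76 + 1/3 = 229/3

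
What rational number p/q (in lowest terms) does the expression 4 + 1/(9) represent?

37/9

a_0 = 4: 4/1
a_1 = 9: 37/9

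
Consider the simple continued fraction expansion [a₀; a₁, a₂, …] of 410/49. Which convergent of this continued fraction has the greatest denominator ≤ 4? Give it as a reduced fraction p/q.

a_0 = 8: 8/1  (≤ bound)
a_1 = 2: 17/2  (≤ bound)
a_2 = 1: 25/3  (≤ bound)
a_3 = 2: 67/8  (> 4, stop)

25/3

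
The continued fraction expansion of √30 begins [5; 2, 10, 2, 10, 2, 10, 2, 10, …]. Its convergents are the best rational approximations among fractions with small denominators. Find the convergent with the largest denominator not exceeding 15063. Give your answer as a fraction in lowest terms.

a_0 = 5: 5/1  (≤ bound)
a_1 = 2: 11/2  (≤ bound)
a_2 = 10: 115/21  (≤ bound)
a_3 = 2: 241/44  (≤ bound)
a_4 = 10: 2525/461  (≤ bound)
a_5 = 2: 5291/966  (≤ bound)
a_6 = 10: 55435/10121  (≤ bound)
a_7 = 2: 116161/21208  (> 15063, stop)

55435/10121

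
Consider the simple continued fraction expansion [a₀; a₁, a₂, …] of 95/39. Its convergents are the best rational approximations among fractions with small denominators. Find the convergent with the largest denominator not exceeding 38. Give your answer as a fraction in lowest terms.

List convergents until the denominator exceeds the bound:
a_0 = 2: 2/1  (≤ bound)
a_1 = 2: 5/2  (≤ bound)
a_2 = 3: 17/7  (≤ bound)
a_3 = 2: 39/16  (≤ bound)
a_4 = 2: 95/39  (> 38, stop)

39/16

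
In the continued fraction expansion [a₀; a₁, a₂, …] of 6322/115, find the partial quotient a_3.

3

6322 = 54·115 + 112, so a_0 = 54
115 = 1·112 + 3, so a_1 = 1
112 = 37·3 + 1, so a_2 = 37
3 = 3·1 + 0, so a_3 = 3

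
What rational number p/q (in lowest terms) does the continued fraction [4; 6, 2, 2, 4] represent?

586/141

Use the convergent recurrence hₖ = aₖ·hₖ₋₁ + hₖ₋₂ (and likewise for the denominators kₖ):
a_0 = 4: 4/1
a_1 = 6: 25/6
a_2 = 2: 54/13
a_3 = 2: 133/32
a_4 = 4: 586/141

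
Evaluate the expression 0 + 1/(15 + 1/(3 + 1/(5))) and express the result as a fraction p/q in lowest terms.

16/245

Start with 5.
3 + 1/(5/1) = 3 + 1/5 = 16/5
15 + 1/(16/5) = 15 + 5/16 = 245/16
0 + 1/(245/16) = 0 + 16/245 = 16/245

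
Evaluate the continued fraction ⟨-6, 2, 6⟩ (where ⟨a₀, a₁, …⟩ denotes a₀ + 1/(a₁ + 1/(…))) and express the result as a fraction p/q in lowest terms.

a_0 = -6: -6/1
a_1 = 2: -11/2
a_2 = 6: -72/13

-72/13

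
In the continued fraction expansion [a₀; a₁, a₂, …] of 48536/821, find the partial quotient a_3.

Run the Euclidean algorithm, recording each quotient:
⌊48536/821⌋ = 59, remainder 97
⌊821/97⌋ = 8, remainder 45
⌊97/45⌋ = 2, remainder 7
⌊45/7⌋ = 6, remainder 3

6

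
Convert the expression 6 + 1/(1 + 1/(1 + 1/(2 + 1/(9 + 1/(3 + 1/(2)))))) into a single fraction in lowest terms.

2236/339

Start with 2.
3 + 1/(2/1) = 3 + 1/2 = 7/2
9 + 1/(7/2) = 9 + 2/7 = 65/7
2 + 1/(65/7) = 2 + 7/65 = 137/65
1 + 1/(137/65) = 1 + 65/137 = 202/137
1 + 1/(202/137) = 1 + 137/202 = 339/202
6 + 1/(339/202) = 6 + 202/339 = 2236/339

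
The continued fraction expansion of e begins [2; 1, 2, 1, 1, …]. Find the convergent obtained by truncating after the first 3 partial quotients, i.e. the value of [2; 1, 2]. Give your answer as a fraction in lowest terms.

8/3

a_0 = 2: 2/1
a_1 = 1: 3/1
a_2 = 2: 8/3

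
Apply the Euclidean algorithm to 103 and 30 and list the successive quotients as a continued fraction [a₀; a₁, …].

⌊103/30⌋ = 3, remainder 13
⌊30/13⌋ = 2, remainder 4
⌊13/4⌋ = 3, remainder 1
⌊4/1⌋ = 4, remainder 0

[3; 2, 3, 4]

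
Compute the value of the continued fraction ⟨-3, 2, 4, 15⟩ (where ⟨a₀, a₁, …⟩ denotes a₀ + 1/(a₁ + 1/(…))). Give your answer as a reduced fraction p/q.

Build up convergents one term at a time:
a_0 = -3: -3/1
a_1 = 2: -5/2
a_2 = 4: -23/9
a_3 = 15: -350/137

-350/137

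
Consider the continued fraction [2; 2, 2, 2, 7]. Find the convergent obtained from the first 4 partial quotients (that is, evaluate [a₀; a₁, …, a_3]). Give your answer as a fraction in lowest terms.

Start with 2.
2 + 1/(2/1) = 2 + 1/2 = 5/2
2 + 1/(5/2) = 2 + 2/5 = 12/5
2 + 1/(12/5) = 2 + 5/12 = 29/12

29/12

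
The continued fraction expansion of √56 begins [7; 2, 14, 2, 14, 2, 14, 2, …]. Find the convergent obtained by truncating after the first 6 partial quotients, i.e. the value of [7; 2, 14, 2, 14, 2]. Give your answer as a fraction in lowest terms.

13455/1798

Work from the innermost term outward:
Start with 2.
14 + 1/(2/1) = 14 + 1/2 = 29/2
2 + 1/(29/2) = 2 + 2/29 = 60/29
14 + 1/(60/29) = 14 + 29/60 = 869/60
2 + 1/(869/60) = 2 + 60/869 = 1798/869
7 + 1/(1798/869) = 7 + 869/1798 = 13455/1798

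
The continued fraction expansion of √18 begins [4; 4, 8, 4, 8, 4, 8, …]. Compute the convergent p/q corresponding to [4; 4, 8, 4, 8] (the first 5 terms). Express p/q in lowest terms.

4756/1121

a_0 = 4: 4/1
a_1 = 4: 17/4
a_2 = 8: 140/33
a_3 = 4: 577/136
a_4 = 8: 4756/1121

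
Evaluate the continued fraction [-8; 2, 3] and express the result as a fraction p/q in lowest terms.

-53/7

Start with 3.
2 + 1/(3/1) = 2 + 1/3 = 7/3
-8 + 1/(7/3) = -8 + 3/7 = -53/7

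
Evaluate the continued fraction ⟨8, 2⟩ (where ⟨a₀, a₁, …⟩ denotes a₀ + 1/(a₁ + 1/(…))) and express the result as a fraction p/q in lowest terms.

a_0 = 8: 8/1
a_1 = 2: 17/2

17/2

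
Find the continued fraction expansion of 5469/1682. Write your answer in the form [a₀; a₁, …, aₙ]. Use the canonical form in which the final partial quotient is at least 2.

[3; 3, 1, 41, 3, 3]

⌊5469/1682⌋ = 3, remainder 423
⌊1682/423⌋ = 3, remainder 413
⌊423/413⌋ = 1, remainder 10
⌊413/10⌋ = 41, remainder 3
⌊10/3⌋ = 3, remainder 1
⌊3/1⌋ = 3, remainder 0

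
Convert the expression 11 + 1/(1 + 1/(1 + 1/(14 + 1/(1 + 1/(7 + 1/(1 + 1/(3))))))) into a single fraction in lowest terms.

12403/1077

Work from the innermost term outward:
Start with 3.
1 + 1/(3/1) = 1 + 1/3 = 4/3
7 + 1/(4/3) = 7 + 3/4 = 31/4
1 + 1/(31/4) = 1 + 4/31 = 35/31
14 + 1/(35/31) = 14 + 31/35 = 521/35
1 + 1/(521/35) = 1 + 35/521 = 556/521
1 + 1/(556/521) = 1 + 521/556 = 1077/556
11 + 1/(1077/556) = 11 + 556/1077 = 12403/1077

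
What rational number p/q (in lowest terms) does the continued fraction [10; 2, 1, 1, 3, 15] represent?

Compute successive convergents:
a_0 = 10: 10/1
a_1 = 2: 21/2
a_2 = 1: 31/3
a_3 = 1: 52/5
a_4 = 3: 187/18
a_5 = 15: 2857/275

2857/275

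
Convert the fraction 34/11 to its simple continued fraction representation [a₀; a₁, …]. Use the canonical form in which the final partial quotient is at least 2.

[3; 11]

⌊34/11⌋ = 3, remainder 1
⌊11/1⌋ = 11, remainder 0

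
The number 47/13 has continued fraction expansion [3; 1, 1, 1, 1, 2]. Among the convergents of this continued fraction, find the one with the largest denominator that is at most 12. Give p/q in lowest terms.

a_0 = 3: 3/1  (≤ bound)
a_1 = 1: 4/1  (≤ bound)
a_2 = 1: 7/2  (≤ bound)
a_3 = 1: 11/3  (≤ bound)
a_4 = 1: 18/5  (≤ bound)
a_5 = 2: 47/13  (> 12, stop)

18/5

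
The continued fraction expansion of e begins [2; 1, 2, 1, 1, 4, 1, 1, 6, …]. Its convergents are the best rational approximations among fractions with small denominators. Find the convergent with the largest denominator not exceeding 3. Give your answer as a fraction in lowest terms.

8/3

List convergents until the denominator exceeds the bound:
a_0 = 2: 2/1  (≤ bound)
a_1 = 1: 3/1  (≤ bound)
a_2 = 2: 8/3  (≤ bound)
a_3 = 1: 11/4  (> 3, stop)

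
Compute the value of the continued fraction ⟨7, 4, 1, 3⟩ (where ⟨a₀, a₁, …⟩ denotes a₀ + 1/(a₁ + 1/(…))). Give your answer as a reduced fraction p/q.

a_0 = 7: 7/1
a_1 = 4: 29/4
a_2 = 1: 36/5
a_3 = 3: 137/19

137/19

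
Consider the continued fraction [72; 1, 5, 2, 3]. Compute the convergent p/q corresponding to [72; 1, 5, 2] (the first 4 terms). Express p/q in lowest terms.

947/13

Start with 2.
5 + 1/(2/1) = 5 + 1/2 = 11/2
1 + 1/(11/2) = 1 + 2/11 = 13/11
72 + 1/(13/11) = 72 + 11/13 = 947/13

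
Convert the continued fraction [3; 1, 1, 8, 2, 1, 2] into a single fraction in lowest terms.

Collapse the nested fraction from the inside out:
Start with 2.
1 + 1/(2/1) = 1 + 1/2 = 3/2
2 + 1/(3/2) = 2 + 2/3 = 8/3
8 + 1/(8/3) = 8 + 3/8 = 67/8
1 + 1/(67/8) = 1 + 8/67 = 75/67
1 + 1/(75/67) = 1 + 67/75 = 142/75
3 + 1/(142/75) = 3 + 75/142 = 501/142

501/142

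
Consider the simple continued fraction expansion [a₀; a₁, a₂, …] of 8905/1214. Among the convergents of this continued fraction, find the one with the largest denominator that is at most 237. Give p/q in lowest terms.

a_0 = 7: 7/1  (≤ bound)
a_1 = 2: 15/2  (≤ bound)
a_2 = 1: 22/3  (≤ bound)
a_3 = 57: 1269/173  (≤ bound)
a_4 = 7: 8905/1214  (> 237, stop)

1269/173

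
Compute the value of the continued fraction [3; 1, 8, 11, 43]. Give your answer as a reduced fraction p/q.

16762/4309

Starting at the tail and folding back:
Start with 43.
11 + 1/(43/1) = 11 + 1/43 = 474/43
8 + 1/(474/43) = 8 + 43/474 = 3835/474
1 + 1/(3835/474) = 1 + 474/3835 = 4309/3835
3 + 1/(4309/3835) = 3 + 3835/4309 = 16762/4309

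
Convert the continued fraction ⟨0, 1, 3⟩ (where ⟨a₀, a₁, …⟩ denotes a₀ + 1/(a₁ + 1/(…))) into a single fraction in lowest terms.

3/4

Collapse the nested fraction from the inside out:
Start with 3.
1 + 1/(3/1) = 1 + 1/3 = 4/3
0 + 1/(4/3) = 0 + 3/4 = 3/4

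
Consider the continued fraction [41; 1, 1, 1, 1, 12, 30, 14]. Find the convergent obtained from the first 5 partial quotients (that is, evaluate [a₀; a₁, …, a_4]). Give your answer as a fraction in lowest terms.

Start with 1.
1 + 1/(1/1) = 1 + 1/1 = 2/1
1 + 1/(2/1) = 1 + 1/2 = 3/2
1 + 1/(3/2) = 1 + 2/3 = 5/3
41 + 1/(5/3) = 41 + 3/5 = 208/5

208/5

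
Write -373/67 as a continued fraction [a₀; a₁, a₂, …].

⌊-373/67⌋ = -6, remainder 29
⌊67/29⌋ = 2, remainder 9
⌊29/9⌋ = 3, remainder 2
⌊9/2⌋ = 4, remainder 1
⌊2/1⌋ = 2, remainder 0

[-6; 2, 3, 4, 2]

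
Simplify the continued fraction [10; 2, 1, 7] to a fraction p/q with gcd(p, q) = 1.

238/23

a_0 = 10: 10/1
a_1 = 2: 21/2
a_2 = 1: 31/3
a_3 = 7: 238/23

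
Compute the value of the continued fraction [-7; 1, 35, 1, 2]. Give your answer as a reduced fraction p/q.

-663/110

a_0 = -7: -7/1
a_1 = 1: -6/1
a_2 = 35: -217/36
a_3 = 1: -223/37
a_4 = 2: -663/110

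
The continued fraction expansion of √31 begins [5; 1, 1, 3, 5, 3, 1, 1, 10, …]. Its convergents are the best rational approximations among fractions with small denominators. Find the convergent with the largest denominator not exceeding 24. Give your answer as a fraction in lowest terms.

39/7

a_0 = 5: 5/1  (≤ bound)
a_1 = 1: 6/1  (≤ bound)
a_2 = 1: 11/2  (≤ bound)
a_3 = 3: 39/7  (≤ bound)
a_4 = 5: 206/37  (> 24, stop)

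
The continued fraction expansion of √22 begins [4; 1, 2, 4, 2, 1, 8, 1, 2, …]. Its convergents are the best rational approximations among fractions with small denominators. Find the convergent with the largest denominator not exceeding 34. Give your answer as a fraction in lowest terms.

a_0 = 4: 4/1  (≤ bound)
a_1 = 1: 5/1  (≤ bound)
a_2 = 2: 14/3  (≤ bound)
a_3 = 4: 61/13  (≤ bound)
a_4 = 2: 136/29  (≤ bound)
a_5 = 1: 197/42  (> 34, stop)

136/29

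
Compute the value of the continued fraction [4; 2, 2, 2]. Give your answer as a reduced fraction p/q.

53/12

a_0 = 4: 4/1
a_1 = 2: 9/2
a_2 = 2: 22/5
a_3 = 2: 53/12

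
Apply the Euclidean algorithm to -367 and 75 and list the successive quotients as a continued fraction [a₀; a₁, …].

Apply division with remainder until the remainder is 0:
⌊-367/75⌋ = -5, remainder 8
⌊75/8⌋ = 9, remainder 3
⌊8/3⌋ = 2, remainder 2
⌊3/2⌋ = 1, remainder 1
⌊2/1⌋ = 2, remainder 0

[-5; 9, 2, 1, 2]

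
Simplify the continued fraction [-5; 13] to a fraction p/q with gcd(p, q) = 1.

Start with 13.
-5 + 1/(13/1) = -5 + 1/13 = -64/13

-64/13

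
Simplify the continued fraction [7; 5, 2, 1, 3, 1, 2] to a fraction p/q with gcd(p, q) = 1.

Start with 2.
1 + 1/(2/1) = 1 + 1/2 = 3/2
3 + 1/(3/2) = 3 + 2/3 = 11/3
1 + 1/(11/3) = 1 + 3/11 = 14/11
2 + 1/(14/11) = 2 + 11/14 = 39/14
5 + 1/(39/14) = 5 + 14/39 = 209/39
7 + 1/(209/39) = 7 + 39/209 = 1502/209

1502/209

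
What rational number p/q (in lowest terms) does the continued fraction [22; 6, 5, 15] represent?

10438/471

Starting at the tail and folding back:
Start with 15.
5 + 1/(15/1) = 5 + 1/15 = 76/15
6 + 1/(76/15) = 6 + 15/76 = 471/76
22 + 1/(471/76) = 22 + 76/471 = 10438/471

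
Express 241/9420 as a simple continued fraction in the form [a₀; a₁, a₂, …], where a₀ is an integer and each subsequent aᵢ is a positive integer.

Apply division with remainder until the remainder is 0:
241 = 0·9420 + 241, so a_0 = 0
9420 = 39·241 + 21, so a_1 = 39
241 = 11·21 + 10, so a_2 = 11
21 = 2·10 + 1, so a_3 = 2
10 = 10·1 + 0, so a_4 = 10

[0; 39, 11, 2, 10]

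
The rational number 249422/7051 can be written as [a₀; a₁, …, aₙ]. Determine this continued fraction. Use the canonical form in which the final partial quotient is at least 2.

[35; 2, 1, 2, 15, 11, 2, 2]

249422 = 35·7051 + 2637, so a_0 = 35
7051 = 2·2637 + 1777, so a_1 = 2
2637 = 1·1777 + 860, so a_2 = 1
1777 = 2·860 + 57, so a_3 = 2
860 = 15·57 + 5, so a_4 = 15
57 = 11·5 + 2, so a_5 = 11
5 = 2·2 + 1, so a_6 = 2
2 = 2·1 + 0, so a_7 = 2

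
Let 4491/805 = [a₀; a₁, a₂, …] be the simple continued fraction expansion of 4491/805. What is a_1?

Repeatedly divide and take the remainder:
4491 ÷ 805 → quotient 5, remainder 466
805 ÷ 466 → quotient 1, remainder 339

1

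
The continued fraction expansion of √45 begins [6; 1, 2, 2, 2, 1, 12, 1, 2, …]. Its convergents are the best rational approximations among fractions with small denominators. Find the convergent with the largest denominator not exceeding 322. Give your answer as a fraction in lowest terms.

List convergents until the denominator exceeds the bound:
a_0 = 6: 6/1  (≤ bound)
a_1 = 1: 7/1  (≤ bound)
a_2 = 2: 20/3  (≤ bound)
a_3 = 2: 47/7  (≤ bound)
a_4 = 2: 114/17  (≤ bound)
a_5 = 1: 161/24  (≤ bound)
a_6 = 12: 2046/305  (≤ bound)
a_7 = 1: 2207/329  (> 322, stop)

2046/305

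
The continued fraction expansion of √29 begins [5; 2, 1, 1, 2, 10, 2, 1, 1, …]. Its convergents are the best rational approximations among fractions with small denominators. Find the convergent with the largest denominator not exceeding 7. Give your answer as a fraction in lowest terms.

27/5

List convergents until the denominator exceeds the bound:
a_0 = 5: 5/1  (≤ bound)
a_1 = 2: 11/2  (≤ bound)
a_2 = 1: 16/3  (≤ bound)
a_3 = 1: 27/5  (≤ bound)
a_4 = 2: 70/13  (> 7, stop)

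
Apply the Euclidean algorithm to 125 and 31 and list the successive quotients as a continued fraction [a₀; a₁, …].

Run the Euclidean algorithm, recording each quotient:
125 ÷ 31 → quotient 4, remainder 1
31 ÷ 1 → quotient 31, remainder 0

[4; 31]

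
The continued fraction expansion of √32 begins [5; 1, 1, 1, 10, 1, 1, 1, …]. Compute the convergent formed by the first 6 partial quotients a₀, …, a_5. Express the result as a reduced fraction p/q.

198/35

a_0 = 5: 5/1
a_1 = 1: 6/1
a_2 = 1: 11/2
a_3 = 1: 17/3
a_4 = 10: 181/32
a_5 = 1: 198/35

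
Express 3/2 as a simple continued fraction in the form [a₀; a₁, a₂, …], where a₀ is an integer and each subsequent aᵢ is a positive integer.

Repeatedly divide and take the remainder:
3 = 1·2 + 1, so a_0 = 1
2 = 2·1 + 0, so a_1 = 2

[1; 2]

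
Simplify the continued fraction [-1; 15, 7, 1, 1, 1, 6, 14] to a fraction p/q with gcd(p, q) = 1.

Compute successive convergents:
a_0 = -1: -1/1
a_1 = 15: -14/15
a_2 = 7: -99/106
a_3 = 1: -113/121
a_4 = 1: -212/227
a_5 = 1: -325/348
a_6 = 6: -2162/2315
a_7 = 14: -30593/32758

-30593/32758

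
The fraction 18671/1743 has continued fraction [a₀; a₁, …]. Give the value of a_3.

18671 = 10·1743 + 1241, so a_0 = 10
1743 = 1·1241 + 502, so a_1 = 1
1241 = 2·502 + 237, so a_2 = 2
502 = 2·237 + 28, so a_3 = 2

2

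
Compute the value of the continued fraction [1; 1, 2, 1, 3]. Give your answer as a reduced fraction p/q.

a_0 = 1: 1/1
a_1 = 1: 2/1
a_2 = 2: 5/3
a_3 = 1: 7/4
a_4 = 3: 26/15

26/15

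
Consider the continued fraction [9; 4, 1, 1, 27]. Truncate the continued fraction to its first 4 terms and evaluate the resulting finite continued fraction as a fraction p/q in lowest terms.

83/9

a_0 = 9: 9/1
a_1 = 4: 37/4
a_2 = 1: 46/5
a_3 = 1: 83/9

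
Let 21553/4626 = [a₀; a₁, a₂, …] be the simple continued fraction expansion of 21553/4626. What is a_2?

Apply division with remainder until the remainder is 0:
⌊21553/4626⌋ = 4, remainder 3049
⌊4626/3049⌋ = 1, remainder 1577
⌊3049/1577⌋ = 1, remainder 1472

1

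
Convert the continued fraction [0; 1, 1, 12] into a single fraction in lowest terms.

Starting at the tail and folding back:
Start with 12.
1 + 1/(12/1) = 1 + 1/12 = 13/12
1 + 1/(13/12) = 1 + 12/13 = 25/13
0 + 1/(25/13) = 0 + 13/25 = 13/25

13/25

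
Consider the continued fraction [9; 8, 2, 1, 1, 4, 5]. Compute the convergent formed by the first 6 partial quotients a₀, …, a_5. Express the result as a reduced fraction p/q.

a_0 = 9: 9/1
a_1 = 8: 73/8
a_2 = 2: 155/17
a_3 = 1: 228/25
a_4 = 1: 383/42
a_5 = 4: 1760/193

1760/193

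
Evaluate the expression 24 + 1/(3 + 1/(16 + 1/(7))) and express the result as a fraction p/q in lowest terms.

Work from the innermost term outward:
Start with 7.
16 + 1/(7/1) = 16 + 1/7 = 113/7
3 + 1/(113/7) = 3 + 7/113 = 346/113
24 + 1/(346/113) = 24 + 113/346 = 8417/346

8417/346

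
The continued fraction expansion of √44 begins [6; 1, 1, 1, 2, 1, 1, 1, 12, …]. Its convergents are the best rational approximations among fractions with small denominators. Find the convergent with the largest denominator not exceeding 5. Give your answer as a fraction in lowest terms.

a_0 = 6: 6/1  (≤ bound)
a_1 = 1: 7/1  (≤ bound)
a_2 = 1: 13/2  (≤ bound)
a_3 = 1: 20/3  (≤ bound)
a_4 = 2: 53/8  (> 5, stop)

20/3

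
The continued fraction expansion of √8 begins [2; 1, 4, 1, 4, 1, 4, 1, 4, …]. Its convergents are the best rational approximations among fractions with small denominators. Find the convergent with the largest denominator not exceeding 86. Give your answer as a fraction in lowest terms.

a_0 = 2: 2/1  (≤ bound)
a_1 = 1: 3/1  (≤ bound)
a_2 = 4: 14/5  (≤ bound)
a_3 = 1: 17/6  (≤ bound)
a_4 = 4: 82/29  (≤ bound)
a_5 = 1: 99/35  (≤ bound)
a_6 = 4: 478/169  (> 86, stop)

99/35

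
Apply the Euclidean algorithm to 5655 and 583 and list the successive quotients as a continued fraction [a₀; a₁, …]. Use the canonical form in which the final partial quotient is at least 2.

⌊5655/583⌋ = 9, remainder 408
⌊583/408⌋ = 1, remainder 175
⌊408/175⌋ = 2, remainder 58
⌊175/58⌋ = 3, remainder 1
⌊58/1⌋ = 58, remainder 0

[9; 1, 2, 3, 58]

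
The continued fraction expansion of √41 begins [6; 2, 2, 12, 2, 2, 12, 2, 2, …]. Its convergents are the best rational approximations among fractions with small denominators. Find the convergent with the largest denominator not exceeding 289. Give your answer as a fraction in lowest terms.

826/129

List convergents until the denominator exceeds the bound:
a_0 = 6: 6/1  (≤ bound)
a_1 = 2: 13/2  (≤ bound)
a_2 = 2: 32/5  (≤ bound)
a_3 = 12: 397/62  (≤ bound)
a_4 = 2: 826/129  (≤ bound)
a_5 = 2: 2049/320  (> 289, stop)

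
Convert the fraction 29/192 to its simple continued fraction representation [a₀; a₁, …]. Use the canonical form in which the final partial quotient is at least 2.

⌊29/192⌋ = 0, remainder 29
⌊192/29⌋ = 6, remainder 18
⌊29/18⌋ = 1, remainder 11
⌊18/11⌋ = 1, remainder 7
⌊11/7⌋ = 1, remainder 4
⌊7/4⌋ = 1, remainder 3
⌊4/3⌋ = 1, remainder 1
⌊3/1⌋ = 3, remainder 0

[0; 6, 1, 1, 1, 1, 1, 3]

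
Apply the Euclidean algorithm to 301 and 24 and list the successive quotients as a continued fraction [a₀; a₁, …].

301 = 12·24 + 13, so a_0 = 12
24 = 1·13 + 11, so a_1 = 1
13 = 1·11 + 2, so a_2 = 1
11 = 5·2 + 1, so a_3 = 5
2 = 2·1 + 0, so a_4 = 2

[12; 1, 1, 5, 2]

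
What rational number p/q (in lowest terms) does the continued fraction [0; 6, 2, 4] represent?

Start with 4.
2 + 1/(4/1) = 2 + 1/4 = 9/4
6 + 1/(9/4) = 6 + 4/9 = 58/9
0 + 1/(58/9) = 0 + 9/58 = 9/58

9/58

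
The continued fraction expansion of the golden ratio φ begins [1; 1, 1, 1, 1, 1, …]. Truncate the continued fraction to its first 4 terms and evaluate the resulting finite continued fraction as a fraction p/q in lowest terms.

Compute successive convergents:
a_0 = 1: 1/1
a_1 = 1: 2/1
a_2 = 1: 3/2
a_3 = 1: 5/3

5/3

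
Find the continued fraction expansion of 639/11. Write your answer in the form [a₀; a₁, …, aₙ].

[58; 11]

Apply division with remainder until the remainder is 0:
⌊639/11⌋ = 58, remainder 1
⌊11/1⌋ = 11, remainder 0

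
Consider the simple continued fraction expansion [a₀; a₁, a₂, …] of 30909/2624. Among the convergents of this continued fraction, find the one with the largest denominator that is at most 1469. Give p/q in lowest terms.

2509/213

a_0 = 11: 11/1  (≤ bound)
a_1 = 1: 12/1  (≤ bound)
a_2 = 3: 47/4  (≤ bound)
a_3 = 1: 59/5  (≤ bound)
a_4 = 1: 106/9  (≤ bound)
a_5 = 7: 801/68  (≤ bound)
a_6 = 3: 2509/213  (≤ bound)
a_7 = 12: 30909/2624  (> 1469, stop)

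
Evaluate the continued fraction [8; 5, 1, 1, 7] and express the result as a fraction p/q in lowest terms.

679/83

Use the convergent recurrence hₖ = aₖ·hₖ₋₁ + hₖ₋₂ (and likewise for the denominators kₖ):
a_0 = 8: 8/1
a_1 = 5: 41/5
a_2 = 1: 49/6
a_3 = 1: 90/11
a_4 = 7: 679/83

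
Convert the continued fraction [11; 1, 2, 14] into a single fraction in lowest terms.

502/43

a_0 = 11: 11/1
a_1 = 1: 12/1
a_2 = 2: 35/3
a_3 = 14: 502/43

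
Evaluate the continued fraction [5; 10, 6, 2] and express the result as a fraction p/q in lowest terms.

Work from the innermost term outward:
Start with 2.
6 + 1/(2/1) = 6 + 1/2 = 13/2
10 + 1/(13/2) = 10 + 2/13 = 132/13
5 + 1/(132/13) = 5 + 13/132 = 673/132

673/132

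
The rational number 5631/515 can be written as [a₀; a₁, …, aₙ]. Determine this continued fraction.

[10; 1, 14, 6, 1, 4]

5631 = 10·515 + 481, so a_0 = 10
515 = 1·481 + 34, so a_1 = 1
481 = 14·34 + 5, so a_2 = 14
34 = 6·5 + 4, so a_3 = 6
5 = 1·4 + 1, so a_4 = 1
4 = 4·1 + 0, so a_5 = 4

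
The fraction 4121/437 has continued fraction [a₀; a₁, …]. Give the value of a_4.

5

Run the Euclidean algorithm, recording each quotient:
4121 = 9·437 + 188, so a_0 = 9
437 = 2·188 + 61, so a_1 = 2
188 = 3·61 + 5, so a_2 = 3
61 = 12·5 + 1, so a_3 = 12
5 = 5·1 + 0, so a_4 = 5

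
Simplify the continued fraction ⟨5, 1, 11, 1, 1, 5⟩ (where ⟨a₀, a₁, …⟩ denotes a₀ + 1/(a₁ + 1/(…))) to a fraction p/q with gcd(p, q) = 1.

a_0 = 5: 5/1
a_1 = 1: 6/1
a_2 = 11: 71/12
a_3 = 1: 77/13
a_4 = 1: 148/25
a_5 = 5: 817/138

817/138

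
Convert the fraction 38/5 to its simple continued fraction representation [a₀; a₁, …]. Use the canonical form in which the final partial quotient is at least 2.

⌊38/5⌋ = 7, remainder 3
⌊5/3⌋ = 1, remainder 2
⌊3/2⌋ = 1, remainder 1
⌊2/1⌋ = 2, remainder 0

[7; 1, 1, 2]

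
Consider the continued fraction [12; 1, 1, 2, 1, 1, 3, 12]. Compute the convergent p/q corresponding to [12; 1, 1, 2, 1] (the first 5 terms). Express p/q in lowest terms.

a_0 = 12: 12/1
a_1 = 1: 13/1
a_2 = 1: 25/2
a_3 = 2: 63/5
a_4 = 1: 88/7

88/7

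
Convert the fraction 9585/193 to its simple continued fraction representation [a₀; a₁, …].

[49; 1, 1, 1, 31, 2]

9585 = 49·193 + 128, so a_0 = 49
193 = 1·128 + 65, so a_1 = 1
128 = 1·65 + 63, so a_2 = 1
65 = 1·63 + 2, so a_3 = 1
63 = 31·2 + 1, so a_4 = 31
2 = 2·1 + 0, so a_5 = 2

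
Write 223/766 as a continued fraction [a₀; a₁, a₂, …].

[0; 3, 2, 3, 2, 1, 9]

223 = 0·766 + 223, so a_0 = 0
766 = 3·223 + 97, so a_1 = 3
223 = 2·97 + 29, so a_2 = 2
97 = 3·29 + 10, so a_3 = 3
29 = 2·10 + 9, so a_4 = 2
10 = 1·9 + 1, so a_5 = 1
9 = 9·1 + 0, so a_6 = 9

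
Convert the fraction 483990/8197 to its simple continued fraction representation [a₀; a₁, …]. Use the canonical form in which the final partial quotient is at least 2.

[59; 22, 2, 1, 60, 2]

483990 ÷ 8197 → quotient 59, remainder 367
8197 ÷ 367 → quotient 22, remainder 123
367 ÷ 123 → quotient 2, remainder 121
123 ÷ 121 → quotient 1, remainder 2
121 ÷ 2 → quotient 60, remainder 1
2 ÷ 1 → quotient 2, remainder 0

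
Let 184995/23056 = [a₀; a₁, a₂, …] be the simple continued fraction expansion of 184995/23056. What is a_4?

Run the Euclidean algorithm, recording each quotient:
184995 ÷ 23056 → quotient 8, remainder 547
23056 ÷ 547 → quotient 42, remainder 82
547 ÷ 82 → quotient 6, remainder 55
82 ÷ 55 → quotient 1, remainder 27
55 ÷ 27 → quotient 2, remainder 1

2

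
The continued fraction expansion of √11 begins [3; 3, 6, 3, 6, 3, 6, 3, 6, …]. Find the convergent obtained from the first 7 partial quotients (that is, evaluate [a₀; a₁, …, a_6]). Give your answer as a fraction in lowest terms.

25077/7561

Start with 6.
3 + 1/(6/1) = 3 + 1/6 = 19/6
6 + 1/(19/6) = 6 + 6/19 = 120/19
3 + 1/(120/19) = 3 + 19/120 = 379/120
6 + 1/(379/120) = 6 + 120/379 = 2394/379
3 + 1/(2394/379) = 3 + 379/2394 = 7561/2394
3 + 1/(7561/2394) = 3 + 2394/7561 = 25077/7561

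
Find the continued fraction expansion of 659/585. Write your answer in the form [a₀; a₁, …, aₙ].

659 ÷ 585 → quotient 1, remainder 74
585 ÷ 74 → quotient 7, remainder 67
74 ÷ 67 → quotient 1, remainder 7
67 ÷ 7 → quotient 9, remainder 4
7 ÷ 4 → quotient 1, remainder 3
4 ÷ 3 → quotient 1, remainder 1
3 ÷ 1 → quotient 3, remainder 0

[1; 7, 1, 9, 1, 1, 3]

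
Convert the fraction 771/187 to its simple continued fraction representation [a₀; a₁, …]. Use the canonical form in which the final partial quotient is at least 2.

⌊771/187⌋ = 4, remainder 23
⌊187/23⌋ = 8, remainder 3
⌊23/3⌋ = 7, remainder 2
⌊3/2⌋ = 1, remainder 1
⌊2/1⌋ = 2, remainder 0

[4; 8, 7, 1, 2]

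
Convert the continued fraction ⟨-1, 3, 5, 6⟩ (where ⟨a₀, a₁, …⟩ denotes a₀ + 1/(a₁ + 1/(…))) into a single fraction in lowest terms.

Start with 6.
5 + 1/(6/1) = 5 + 1/6 = 31/6
3 + 1/(31/6) = 3 + 6/31 = 99/31
-1 + 1/(99/31) = -1 + 31/99 = -68/99

-68/99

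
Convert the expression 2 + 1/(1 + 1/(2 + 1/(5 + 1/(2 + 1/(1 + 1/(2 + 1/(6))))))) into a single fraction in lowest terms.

2345/873

a_0 = 2: 2/1
a_1 = 1: 3/1
a_2 = 2: 8/3
a_3 = 5: 43/16
a_4 = 2: 94/35
a_5 = 1: 137/51
a_6 = 2: 368/137
a_7 = 6: 2345/873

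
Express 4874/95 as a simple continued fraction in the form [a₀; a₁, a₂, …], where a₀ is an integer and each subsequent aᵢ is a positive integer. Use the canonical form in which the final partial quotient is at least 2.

[51; 3, 3, 1, 1, 1, 2]

4874 ÷ 95 → quotient 51, remainder 29
95 ÷ 29 → quotient 3, remainder 8
29 ÷ 8 → quotient 3, remainder 5
8 ÷ 5 → quotient 1, remainder 3
5 ÷ 3 → quotient 1, remainder 2
3 ÷ 2 → quotient 1, remainder 1
2 ÷ 1 → quotient 2, remainder 0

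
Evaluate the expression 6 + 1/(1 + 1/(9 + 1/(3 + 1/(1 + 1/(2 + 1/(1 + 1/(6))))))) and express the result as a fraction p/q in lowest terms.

7158/1037

a_0 = 6: 6/1
a_1 = 1: 7/1
a_2 = 9: 69/10
a_3 = 3: 214/31
a_4 = 1: 283/41
a_5 = 2: 780/113
a_6 = 1: 1063/154
a_7 = 6: 7158/1037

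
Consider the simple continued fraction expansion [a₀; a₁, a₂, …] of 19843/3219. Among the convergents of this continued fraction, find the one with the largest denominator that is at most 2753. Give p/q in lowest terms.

a_0 = 6: 6/1  (≤ bound)
a_1 = 6: 37/6  (≤ bound)
a_2 = 11: 413/67  (≤ bound)
a_3 = 1: 450/73  (≤ bound)
a_4 = 3: 1763/286  (≤ bound)
a_5 = 11: 19843/3219  (> 2753, stop)

1763/286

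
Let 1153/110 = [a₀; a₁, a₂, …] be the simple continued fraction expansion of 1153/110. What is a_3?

4

1153 ÷ 110 → quotient 10, remainder 53
110 ÷ 53 → quotient 2, remainder 4
53 ÷ 4 → quotient 13, remainder 1
4 ÷ 1 → quotient 4, remainder 0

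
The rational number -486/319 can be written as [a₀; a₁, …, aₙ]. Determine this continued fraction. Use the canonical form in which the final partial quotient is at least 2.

Run the Euclidean algorithm, recording each quotient:
⌊-486/319⌋ = -2, remainder 152
⌊319/152⌋ = 2, remainder 15
⌊152/15⌋ = 10, remainder 2
⌊15/2⌋ = 7, remainder 1
⌊2/1⌋ = 2, remainder 0

[-2; 2, 10, 7, 2]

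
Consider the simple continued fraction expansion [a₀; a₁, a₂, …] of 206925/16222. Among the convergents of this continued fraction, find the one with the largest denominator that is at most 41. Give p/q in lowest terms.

523/41

a_0 = 12: 12/1  (≤ bound)
a_1 = 1: 13/1  (≤ bound)
a_2 = 3: 51/4  (≤ bound)
a_3 = 10: 523/41  (≤ bound)
a_4 = 2: 1097/86  (> 41, stop)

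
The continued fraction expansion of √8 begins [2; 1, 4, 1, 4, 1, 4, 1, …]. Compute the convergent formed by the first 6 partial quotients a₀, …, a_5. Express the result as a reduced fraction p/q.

99/35

Build up convergents one term at a time:
a_0 = 2: 2/1
a_1 = 1: 3/1
a_2 = 4: 14/5
a_3 = 1: 17/6
a_4 = 4: 82/29
a_5 = 1: 99/35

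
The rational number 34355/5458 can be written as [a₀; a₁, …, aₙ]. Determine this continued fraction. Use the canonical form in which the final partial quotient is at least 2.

[6; 3, 2, 1, 1, 10, 2, 14]

34355 ÷ 5458 → quotient 6, remainder 1607
5458 ÷ 1607 → quotient 3, remainder 637
1607 ÷ 637 → quotient 2, remainder 333
637 ÷ 333 → quotient 1, remainder 304
333 ÷ 304 → quotient 1, remainder 29
304 ÷ 29 → quotient 10, remainder 14
29 ÷ 14 → quotient 2, remainder 1
14 ÷ 1 → quotient 14, remainder 0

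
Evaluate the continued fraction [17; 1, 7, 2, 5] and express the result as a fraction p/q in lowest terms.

Start with 5.
2 + 1/(5/1) = 2 + 1/5 = 11/5
7 + 1/(11/5) = 7 + 5/11 = 82/11
1 + 1/(82/11) = 1 + 11/82 = 93/82
17 + 1/(93/82) = 17 + 82/93 = 1663/93

1663/93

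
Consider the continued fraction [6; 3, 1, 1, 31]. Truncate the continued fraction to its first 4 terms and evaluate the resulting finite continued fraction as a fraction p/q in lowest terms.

44/7

Compute successive convergents:
a_0 = 6: 6/1
a_1 = 3: 19/3
a_2 = 1: 25/4
a_3 = 1: 44/7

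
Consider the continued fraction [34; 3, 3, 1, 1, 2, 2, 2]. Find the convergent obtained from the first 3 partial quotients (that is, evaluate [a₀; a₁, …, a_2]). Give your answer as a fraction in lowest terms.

Compute successive convergents:
a_0 = 34: 34/1
a_1 = 3: 103/3
a_2 = 3: 343/10

343/10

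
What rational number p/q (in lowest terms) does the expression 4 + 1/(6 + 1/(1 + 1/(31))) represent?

a_0 = 4: 4/1
a_1 = 6: 25/6
a_2 = 1: 29/7
a_3 = 31: 924/223

924/223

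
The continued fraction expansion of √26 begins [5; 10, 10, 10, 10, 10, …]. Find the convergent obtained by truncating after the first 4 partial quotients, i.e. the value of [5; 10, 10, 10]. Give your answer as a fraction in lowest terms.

5201/1020

Build up convergents one term at a time:
a_0 = 5: 5/1
a_1 = 10: 51/10
a_2 = 10: 515/101
a_3 = 10: 5201/1020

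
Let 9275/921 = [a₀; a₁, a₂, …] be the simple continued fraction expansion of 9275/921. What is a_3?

9275 = 10·921 + 65, so a_0 = 10
921 = 14·65 + 11, so a_1 = 14
65 = 5·11 + 10, so a_2 = 5
11 = 1·10 + 1, so a_3 = 1

1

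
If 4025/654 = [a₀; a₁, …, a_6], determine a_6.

⌊4025/654⌋ = 6, remainder 101
⌊654/101⌋ = 6, remainder 48
⌊101/48⌋ = 2, remainder 5
⌊48/5⌋ = 9, remainder 3
⌊5/3⌋ = 1, remainder 2
⌊3/2⌋ = 1, remainder 1
⌊2/1⌋ = 2, remainder 0

2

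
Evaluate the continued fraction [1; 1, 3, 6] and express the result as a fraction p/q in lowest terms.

44/25

Collapse the nested fraction from the inside out:
Start with 6.
3 + 1/(6/1) = 3 + 1/6 = 19/6
1 + 1/(19/6) = 1 + 6/19 = 25/19
1 + 1/(25/19) = 1 + 19/25 = 44/25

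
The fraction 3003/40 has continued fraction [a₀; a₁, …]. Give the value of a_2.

3

⌊3003/40⌋ = 75, remainder 3
⌊40/3⌋ = 13, remainder 1
⌊3/1⌋ = 3, remainder 0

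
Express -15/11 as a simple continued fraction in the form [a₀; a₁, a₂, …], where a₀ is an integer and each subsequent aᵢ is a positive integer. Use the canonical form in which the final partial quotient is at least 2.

-15 = -2·11 + 7, so a_0 = -2
11 = 1·7 + 4, so a_1 = 1
7 = 1·4 + 3, so a_2 = 1
4 = 1·3 + 1, so a_3 = 1
3 = 3·1 + 0, so a_4 = 3

[-2; 1, 1, 1, 3]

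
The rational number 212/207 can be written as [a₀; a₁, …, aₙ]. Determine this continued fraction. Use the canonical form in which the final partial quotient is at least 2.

⌊212/207⌋ = 1, remainder 5
⌊207/5⌋ = 41, remainder 2
⌊5/2⌋ = 2, remainder 1
⌊2/1⌋ = 2, remainder 0

[1; 41, 2, 2]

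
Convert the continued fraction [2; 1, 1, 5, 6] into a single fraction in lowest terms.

a_0 = 2: 2/1
a_1 = 1: 3/1
a_2 = 1: 5/2
a_3 = 5: 28/11
a_4 = 6: 173/68

173/68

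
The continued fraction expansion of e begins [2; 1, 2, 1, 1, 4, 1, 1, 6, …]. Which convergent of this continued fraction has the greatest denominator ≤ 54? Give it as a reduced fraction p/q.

106/39

List convergents until the denominator exceeds the bound:
a_0 = 2: 2/1  (≤ bound)
a_1 = 1: 3/1  (≤ bound)
a_2 = 2: 8/3  (≤ bound)
a_3 = 1: 11/4  (≤ bound)
a_4 = 1: 19/7  (≤ bound)
a_5 = 4: 87/32  (≤ bound)
a_6 = 1: 106/39  (≤ bound)
a_7 = 1: 193/71  (> 54, stop)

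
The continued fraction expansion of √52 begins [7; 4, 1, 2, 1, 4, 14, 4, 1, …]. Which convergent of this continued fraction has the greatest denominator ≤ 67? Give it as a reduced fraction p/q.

a_0 = 7: 7/1  (≤ bound)
a_1 = 4: 29/4  (≤ bound)
a_2 = 1: 36/5  (≤ bound)
a_3 = 2: 101/14  (≤ bound)
a_4 = 1: 137/19  (≤ bound)
a_5 = 4: 649/90  (> 67, stop)

137/19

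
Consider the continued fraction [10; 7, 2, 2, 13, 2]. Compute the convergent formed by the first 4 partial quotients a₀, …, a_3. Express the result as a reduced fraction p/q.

375/37

Start with 2.
2 + 1/(2/1) = 2 + 1/2 = 5/2
7 + 1/(5/2) = 7 + 2/5 = 37/5
10 + 1/(37/5) = 10 + 5/37 = 375/37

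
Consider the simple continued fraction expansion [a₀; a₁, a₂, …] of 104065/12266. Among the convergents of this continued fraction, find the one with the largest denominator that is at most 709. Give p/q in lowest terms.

1858/219

a_0 = 8: 8/1  (≤ bound)
a_1 = 2: 17/2  (≤ bound)
a_2 = 15: 263/31  (≤ bound)
a_3 = 6: 1595/188  (≤ bound)
a_4 = 1: 1858/219  (≤ bound)
a_5 = 7: 14601/1721  (> 709, stop)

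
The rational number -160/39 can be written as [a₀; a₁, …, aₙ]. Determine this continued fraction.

[-5; 1, 8, 1, 3]

-160 = -5·39 + 35, so a_0 = -5
39 = 1·35 + 4, so a_1 = 1
35 = 8·4 + 3, so a_2 = 8
4 = 1·3 + 1, so a_3 = 1
3 = 3·1 + 0, so a_4 = 3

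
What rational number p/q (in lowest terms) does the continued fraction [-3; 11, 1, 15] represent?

a_0 = -3: -3/1
a_1 = 11: -32/11
a_2 = 1: -35/12
a_3 = 15: -557/191

-557/191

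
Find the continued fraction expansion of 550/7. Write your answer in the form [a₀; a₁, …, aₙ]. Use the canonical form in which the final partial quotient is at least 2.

550 = 78·7 + 4, so a_0 = 78
7 = 1·4 + 3, so a_1 = 1
4 = 1·3 + 1, so a_2 = 1
3 = 3·1 + 0, so a_3 = 3

[78; 1, 1, 3]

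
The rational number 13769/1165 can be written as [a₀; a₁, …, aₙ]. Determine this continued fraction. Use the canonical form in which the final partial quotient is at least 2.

13769 ÷ 1165 → quotient 11, remainder 954
1165 ÷ 954 → quotient 1, remainder 211
954 ÷ 211 → quotient 4, remainder 110
211 ÷ 110 → quotient 1, remainder 101
110 ÷ 101 → quotient 1, remainder 9
101 ÷ 9 → quotient 11, remainder 2
9 ÷ 2 → quotient 4, remainder 1
2 ÷ 1 → quotient 2, remainder 0

[11; 1, 4, 1, 1, 11, 4, 2]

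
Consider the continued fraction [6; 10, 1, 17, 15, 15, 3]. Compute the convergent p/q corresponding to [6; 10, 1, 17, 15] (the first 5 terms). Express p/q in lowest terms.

18067/2966

Starting at the tail and folding back:
Start with 15.
17 + 1/(15/1) = 17 + 1/15 = 256/15
1 + 1/(256/15) = 1 + 15/256 = 271/256
10 + 1/(271/256) = 10 + 256/271 = 2966/271
6 + 1/(2966/271) = 6 + 271/2966 = 18067/2966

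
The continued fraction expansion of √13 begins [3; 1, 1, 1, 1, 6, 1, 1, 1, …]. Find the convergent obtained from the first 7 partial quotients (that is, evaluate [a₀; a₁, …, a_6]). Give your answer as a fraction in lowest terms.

Start with 1.
6 + 1/(1/1) = 6 + 1/1 = 7/1
1 + 1/(7/1) = 1 + 1/7 = 8/7
1 + 1/(8/7) = 1 + 7/8 = 15/8
1 + 1/(15/8) = 1 + 8/15 = 23/15
1 + 1/(23/15) = 1 + 15/23 = 38/23
3 + 1/(38/23) = 3 + 23/38 = 137/38

137/38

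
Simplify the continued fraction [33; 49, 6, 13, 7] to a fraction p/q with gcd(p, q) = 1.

Compute successive convergents:
a_0 = 33: 33/1
a_1 = 49: 1618/49
a_2 = 6: 9741/295
a_3 = 13: 128251/3884
a_4 = 7: 907498/27483

907498/27483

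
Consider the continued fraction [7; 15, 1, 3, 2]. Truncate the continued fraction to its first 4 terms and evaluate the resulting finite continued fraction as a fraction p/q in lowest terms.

a_0 = 7: 7/1
a_1 = 15: 106/15
a_2 = 1: 113/16
a_3 = 3: 445/63

445/63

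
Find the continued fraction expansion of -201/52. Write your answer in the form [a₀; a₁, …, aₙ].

-201 ÷ 52 → quotient -4, remainder 7
52 ÷ 7 → quotient 7, remainder 3
7 ÷ 3 → quotient 2, remainder 1
3 ÷ 1 → quotient 3, remainder 0

[-4; 7, 2, 3]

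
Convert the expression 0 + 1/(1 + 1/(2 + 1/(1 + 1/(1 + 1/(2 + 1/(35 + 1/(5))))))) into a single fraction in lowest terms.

2313/3203

Start with 5.
35 + 1/(5/1) = 35 + 1/5 = 176/5
2 + 1/(176/5) = 2 + 5/176 = 357/176
1 + 1/(357/176) = 1 + 176/357 = 533/357
1 + 1/(533/357) = 1 + 357/533 = 890/533
2 + 1/(890/533) = 2 + 533/890 = 2313/890
1 + 1/(2313/890) = 1 + 890/2313 = 3203/2313
0 + 1/(3203/2313) = 0 + 2313/3203 = 2313/3203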